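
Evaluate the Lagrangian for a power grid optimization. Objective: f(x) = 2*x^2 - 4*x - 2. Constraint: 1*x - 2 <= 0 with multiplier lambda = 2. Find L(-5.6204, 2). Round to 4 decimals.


Step 1: Evaluate f(x).
f(-5.6204) = 2*(-5.6204)^2 - 4*(-5.6204) - 2 = 83.6594
Step 2: Evaluate g(x).
g(-5.6204) = 1*-5.6204 - 2 = -7.6204
Step 3: Compute Lagrangian.
L = 83.6594 + 2*-7.6204 = 68.4186


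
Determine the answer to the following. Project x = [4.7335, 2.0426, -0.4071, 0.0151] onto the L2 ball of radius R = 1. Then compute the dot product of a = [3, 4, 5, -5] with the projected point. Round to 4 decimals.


Step 1: Compute ||x|| (intermediates to 6 decimals).
||x|| = sqrt(4.7335^2 + 2.0426^2 + (-0.4071)^2 + 0.0151^2) = 5.171479
Step 2: Project.
Since ||x|| > R, scale = R/||x|| = 1/5.171479 = 0.193368, proj(x) = scale * x
proj(x) = [0.915307, 0.394973, -0.07872, 0.00292]
Step 3: Dot product.
a^T * proj(x) = 3*0.915307 + 4*0.394973 + 5*(-0.07872) - 5*0.00292 = 3.9176


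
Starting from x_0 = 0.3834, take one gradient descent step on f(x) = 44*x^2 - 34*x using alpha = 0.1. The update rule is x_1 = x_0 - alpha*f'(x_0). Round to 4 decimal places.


We compute the gradient at x_0 and apply the update.
f'(x) = 88*x - 34
f'(0.3834) = 88*0.3834 - 34 = -0.2608
x_1 = 0.3834 - 0.1*-0.2608 = 0.4095


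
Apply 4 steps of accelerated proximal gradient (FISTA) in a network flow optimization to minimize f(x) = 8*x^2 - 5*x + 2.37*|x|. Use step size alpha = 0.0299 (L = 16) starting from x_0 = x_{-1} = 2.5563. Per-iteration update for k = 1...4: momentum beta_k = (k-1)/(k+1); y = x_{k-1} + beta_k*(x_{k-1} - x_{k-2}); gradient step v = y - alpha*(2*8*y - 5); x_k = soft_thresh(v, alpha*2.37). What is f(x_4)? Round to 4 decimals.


FISTA on f(x) = 8*x^2 - 5*x + 2.37*|x|
L = 16, alpha = 0.0299
Iteration 1: beta = 0.0, y = 2.5563 + 0.0*(2.5563 - 2.5563) = 2.5563
  grad(y) = 35.9008, v = y - alpha*grad = 1.4829
  prox(v) = soft_thresh(1.4829, 0.0709) = 1.412
Iteration 2: beta = 0.3333, y = 1.412 + 0.3333*(1.412 - 2.5563) = 1.0306
  grad(y) = 11.4891, v = y - alpha*grad = 0.687
  prox(v) = soft_thresh(0.687, 0.0709) = 0.6162
Iteration 3: beta = 0.5, y = 0.6162 + 0.5*(0.6162 - 1.412) = 0.2183
  grad(y) = -1.5076, v = y - alpha*grad = 0.2634
  prox(v) = soft_thresh(0.2634, 0.0709) = 0.1925
Iteration 4: beta = 0.6, y = 0.1925 + 0.6*(0.1925 - 0.6162) = -0.0617
  grad(y) = -5.9877, v = y - alpha*grad = 0.1173
  prox(v) = soft_thresh(0.1173, 0.0709) = 0.0464
f(x_4) = 8*0.0464^2 - 5*0.0464 + 2.37*|0.0464| = -0.1049


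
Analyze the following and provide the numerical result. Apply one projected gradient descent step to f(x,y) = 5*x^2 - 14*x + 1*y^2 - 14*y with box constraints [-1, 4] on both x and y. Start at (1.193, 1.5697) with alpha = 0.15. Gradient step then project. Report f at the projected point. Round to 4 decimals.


Step 1: Compute gradient at (1.193, 1.5697).
grad_x = 2*5*1.193 - 14 = -2.07
grad_y = 2*1*1.5697 - 14 = -10.8606
Step 2: Gradient step.
x_raw = 1.193 - 0.15*-2.07 = 1.5035
y_raw = 1.5697 - 0.15*-10.8606 = 3.1988
Step 3: Project onto [-1, 4].
x_proj = clip(1.5035) = 1.5035
y_proj = clip(3.1988) = 3.1988
Step 4: Evaluate f.
f(1.5035, 3.1988) = -44.2972


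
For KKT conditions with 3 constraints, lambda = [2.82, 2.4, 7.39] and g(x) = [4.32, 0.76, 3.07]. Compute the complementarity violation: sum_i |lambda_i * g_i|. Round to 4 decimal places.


KKT complementary slackness check:
lambda_1 * g_1 = 2.82 * 4.32 = 12.1824
lambda_2 * g_2 = 2.4 * 0.76 = 1.824
lambda_3 * g_3 = 7.39 * 3.07 = 22.6873
Total violation = 12.1824 + 1.824 + 22.6873 = 36.6937


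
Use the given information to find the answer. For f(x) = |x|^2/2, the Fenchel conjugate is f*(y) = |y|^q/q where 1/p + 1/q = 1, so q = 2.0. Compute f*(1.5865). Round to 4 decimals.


The conjugate exponent q satisfies 1/p + 1/q = 1.
p = 2, so q = 2/(2 - 1) = 2.0
|y|^q = 1.5865^2.0 = 2.517
f*(1.5865) = 2.517 / 2.0 = 1.2585


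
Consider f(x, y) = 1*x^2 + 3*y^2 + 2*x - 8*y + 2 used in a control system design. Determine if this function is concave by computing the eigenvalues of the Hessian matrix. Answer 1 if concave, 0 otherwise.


The Hessian of f(x,y) = 1*x^2 + 3*y^2 + 2*x - 8*y + 2 is:
H = [[2, 0], [0, 6]]
Trace = 2 + 6 = 8
Determinant = 2*6 - (0)^2 = 12
Discriminant = (8)^2 - 4*12 = 16.0
Eigenvalues: lambda_1 = 2.0, lambda_2 = 6.0
The function is not concave.

0


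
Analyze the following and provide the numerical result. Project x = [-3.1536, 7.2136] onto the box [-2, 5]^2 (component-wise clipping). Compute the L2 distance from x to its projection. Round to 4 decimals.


Project each component onto [-2, 5].
clip(-3.1536) = -2.0, clip(7.2136) = 5.0
Projection = [-2.0, 5.0]
Squared diffs: [1.3308, 4.9]
Distance = sqrt(6.2308) = 2.4962


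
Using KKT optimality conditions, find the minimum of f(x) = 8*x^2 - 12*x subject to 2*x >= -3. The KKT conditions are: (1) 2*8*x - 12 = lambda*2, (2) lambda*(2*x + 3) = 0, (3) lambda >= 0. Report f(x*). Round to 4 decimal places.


Step 1: Try lambda = 0 (constraint inactive).
Stationarity: 2*8*x - 12 = 0
x* = 12/(2*8) = 0.75
Check constraint: 2*0.75 = 1.5 >= -3 -- satisfied.
Step 2: Compute optimal value.
f(x*) = 8*0.75^2 - 12*0.75 = -4.5


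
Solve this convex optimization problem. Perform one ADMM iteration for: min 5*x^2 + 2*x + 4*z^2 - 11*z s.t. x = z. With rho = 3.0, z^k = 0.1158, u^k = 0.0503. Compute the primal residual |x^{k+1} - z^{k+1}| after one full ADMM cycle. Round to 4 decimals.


ADMM iteration with rho = 3.0, z^k = 0.1158, u^k = 0.0503
Step 1: x-update.
Minimize 5*x^2 + 2*x + (3.0/2)*(x - 0.1158 + 0.0503)^2
FOC: (2*5 + 3.0)*x = -2 + 3.0*(0.1158 - 0.0503)
x^{k+1} = -0.1387
Step 2: z-update.
Minimize 4*z^2 - 11*z + (3.0/2)*(-0.1387 - z + 0.0503)^2
FOC: (2*4 + 3.0)*z = 11 + 3.0*(-0.1387 + 0.0503)
z^{k+1} = 0.9759
Step 3: u-update.
u^{k+1} = 0.0503 - 0.1387 - 0.9759 = -1.0643
Step 4: Primal residual = |-0.1387 - 0.9759| = 1.1146


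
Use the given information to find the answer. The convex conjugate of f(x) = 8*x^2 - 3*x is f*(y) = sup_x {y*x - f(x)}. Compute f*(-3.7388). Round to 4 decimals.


f*(y) = sup_x {y*x - a*x^2 - b*x} = sup_x {(y-b)*x - a*x^2}
FOC: (y - b) - 2a*x = 0 => x* = (y - b)/(2a)
x* = (-3.7388 + 3)/(2*8) = -0.0462
f*(-3.7388) = (y-b)^2/(4a) = (-3.7388 + 3)^2/(4*8)
= 0.5458/32 = 0.0171


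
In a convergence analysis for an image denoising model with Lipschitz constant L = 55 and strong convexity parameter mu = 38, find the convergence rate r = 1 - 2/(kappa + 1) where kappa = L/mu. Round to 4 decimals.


Step 1: Compute the condition number.
kappa = L/mu = 55/38 = 1.4474
Step 2: Compute the convergence rate.
r = 1 - 2/(kappa + 1) = 1 - 2*mu/(L + mu) = (L - mu)/(L + mu) = 17/93 = 0.1828


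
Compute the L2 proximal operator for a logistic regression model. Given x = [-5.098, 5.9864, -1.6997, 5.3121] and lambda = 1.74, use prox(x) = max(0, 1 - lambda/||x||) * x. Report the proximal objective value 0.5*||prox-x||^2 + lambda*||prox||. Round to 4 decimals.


Step 1: Compute ||x||.
||x|| = 9.6402
Step 2: Compute scaling factor.
scale = max(0, 1 - 1.74/9.6402) = 0.8195
Step 3: prox(x) = [-4.1778, 4.9059, -1.3929, 4.3533]
||prox(x)|| = 7.9002
Step 4: Proximal objective.
0.5*||prox-x||^2 = 1.5138
lambda*||prox|| = 13.7463
Total = 15.2602


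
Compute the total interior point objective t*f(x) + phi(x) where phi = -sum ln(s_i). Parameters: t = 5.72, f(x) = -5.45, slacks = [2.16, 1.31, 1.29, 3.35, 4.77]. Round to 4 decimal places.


Step 1: Compute log-barrier.
ln values: [0.7701, 0.27, 0.2546, 1.209, 1.5623]
phi = -(0.7701 + 0.27 + 0.2546 + 1.209 + 1.5623) = -4.0661
Step 2: Compute augmented objective.
t*f(x) = 5.72*-5.45 = -31.174
Total = -31.174 - 4.0661 = -35.2401


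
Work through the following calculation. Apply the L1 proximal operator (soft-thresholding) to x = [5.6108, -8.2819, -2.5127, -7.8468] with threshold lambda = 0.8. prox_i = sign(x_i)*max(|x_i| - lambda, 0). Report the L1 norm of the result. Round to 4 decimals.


Soft-thresholding with lambda = 0.8:
prox(5.6108) = sign(5.6108)*max(|5.6108| - 0.8, 0) = 4.8108
prox(-8.2819) = sign(-8.2819)*max(|-8.2819| - 0.8, 0) = -7.4819
prox(-2.5127) = sign(-2.5127)*max(|-2.5127| - 0.8, 0) = -1.7127
prox(-7.8468) = sign(-7.8468)*max(|-7.8468| - 0.8, 0) = -7.0468
prox(x) = [4.8108, -7.4819, -1.7127, -7.0468]
||prox(x)||_1 = 4.8108 + 7.4819 + 1.7127 + 7.0468 = 21.0522


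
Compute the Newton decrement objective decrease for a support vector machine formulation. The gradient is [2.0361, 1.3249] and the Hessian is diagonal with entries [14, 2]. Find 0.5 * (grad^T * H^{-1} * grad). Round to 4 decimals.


Step 1: H is diagonal, so H^(-1) * g = [0.1454, 0.6625].
Step 2: g^T H^(-1) g = sum_i g_i^2 / H_ii
  = (2.0361)^2/14 + (1.3249)^2/2
  = 0.2961 + 0.8777 = 1.1738
Step 3: Objective decrease = 0.5 * g^T H^(-1) g = 0.5869


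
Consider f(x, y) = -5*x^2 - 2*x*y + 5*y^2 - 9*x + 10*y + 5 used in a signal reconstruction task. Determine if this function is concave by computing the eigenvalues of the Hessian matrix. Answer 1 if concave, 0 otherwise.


The Hessian of f(x,y) = -5*x^2 - 2*x*y + 5*y^2 - 9*x + 10*y + 5 is:
H = [[-10, -2], [-2, 10]]
Trace = -10 + 10 = 0
Determinant = -10*10 - (-2)^2 = -104
Discriminant = (0)^2 - 4*-104 = 416.0
Eigenvalues: lambda_1 = -10.198, lambda_2 = 10.198
The function is not concave.

0


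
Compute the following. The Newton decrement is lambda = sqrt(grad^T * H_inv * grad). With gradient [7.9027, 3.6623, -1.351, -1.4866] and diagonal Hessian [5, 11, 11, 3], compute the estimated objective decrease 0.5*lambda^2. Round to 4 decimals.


Step 1: H is diagonal, so H^(-1) * g = [1.5805, 0.3329, -0.1228, -0.4955].
Step 2: g^T H^(-1) g = sum_i g_i^2 / H_ii
  = (7.9027)^2/5 + (3.6623)^2/11 + (-1.351)^2/11 + (-1.4866)^2/3
  = 12.4905 + 1.2193 + 0.1659 + 0.7367 = 14.6124
Step 3: Objective decrease = 0.5 * g^T H^(-1) g = 7.3062


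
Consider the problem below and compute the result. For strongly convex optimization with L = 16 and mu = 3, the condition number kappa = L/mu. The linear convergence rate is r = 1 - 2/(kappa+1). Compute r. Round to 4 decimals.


Step 1: Compute the condition number.
kappa = L/mu = 16/3 = 5.3333
Step 2: Compute the convergence rate.
r = 1 - 2/(kappa + 1) = 1 - 2*mu/(L + mu) = (L - mu)/(L + mu) = 13/19 = 0.6842


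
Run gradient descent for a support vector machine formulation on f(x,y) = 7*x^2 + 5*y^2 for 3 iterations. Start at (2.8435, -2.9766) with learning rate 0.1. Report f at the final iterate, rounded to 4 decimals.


Gradient descent on f(x,y) = 7*x^2 + 5*y^2.
Starting point: (2.8435, -2.9766), alpha = 0.1
Step 1: grad_x = 2*7*2.8435 = 39.809, grad_y = 2*5*-2.9766 = -29.766
  x_1 = 2.8435 - 0.1*39.809 = -1.1374
  y_1 = -2.9766 - 0.1*-29.766 = 0.0
Step 2: grad_x = 2*7*-1.1374 = -15.9236, grad_y = 2*5*0.0 = 0.0
  x_2 = -1.1374 - 0.1*-15.9236 = 0.455
  y_2 = 0.0 - 0.1*0.0 = 0.0
Step 3: grad_x = 2*7*0.455 = 6.3694, grad_y = 2*5*0.0 = 0.0
  x_3 = 0.455 - 0.1*6.3694 = -0.182
  y_3 = 0.0 - 0.1*0.0 = 0.0
f(-0.182, 0.0) = 7*(-0.182)^2 + 5*0.0^2 = 0.2318


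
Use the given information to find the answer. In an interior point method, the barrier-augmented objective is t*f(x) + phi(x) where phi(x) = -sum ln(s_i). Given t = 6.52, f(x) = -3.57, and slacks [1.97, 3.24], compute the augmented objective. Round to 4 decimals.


Step 1: Compute log-barrier.
ln values: [0.678, 1.1756]
phi = -(0.678 + 1.1756) = -1.8536
Step 2: Compute augmented objective.
t*f(x) = 6.52*-3.57 = -23.2764
Total = -23.2764 - 1.8536 = -25.13


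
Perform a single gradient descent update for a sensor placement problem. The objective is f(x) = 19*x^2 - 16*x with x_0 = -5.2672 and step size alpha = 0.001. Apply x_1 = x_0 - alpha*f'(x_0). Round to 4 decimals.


We compute the gradient at x_0 and apply the update.
f'(x) = 38*x - 16
f'(-5.2672) = 38*-5.2672 - 16 = -216.1536
x_1 = -5.2672 - 0.001*-216.1536 = -5.051


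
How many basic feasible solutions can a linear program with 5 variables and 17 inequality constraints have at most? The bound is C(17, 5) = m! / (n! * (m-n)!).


Each vertex corresponds to some choice of n active constraints out of m, so the number of vertices is at most C(m, n) = m! / (n!(m-n)!).
m = 17, n = 5
Numerator: 17 * 16 * 15 * 14 * 13
Denominator: 5! = 120
C(17, 5) = 6188


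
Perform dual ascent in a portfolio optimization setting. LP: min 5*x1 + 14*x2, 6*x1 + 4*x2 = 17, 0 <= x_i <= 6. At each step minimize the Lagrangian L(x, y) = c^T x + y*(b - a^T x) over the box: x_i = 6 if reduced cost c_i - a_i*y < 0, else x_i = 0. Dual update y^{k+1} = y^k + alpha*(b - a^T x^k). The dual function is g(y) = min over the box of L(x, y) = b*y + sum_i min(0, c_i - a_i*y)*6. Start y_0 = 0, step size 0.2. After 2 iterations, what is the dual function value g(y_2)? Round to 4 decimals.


Dual ascent for LP: min 5*x1 + 14*x2, 6*x1 + 4*x2 = 17, 0 <= x_i <= 6
Step 1: y^k = 0.0, reduced costs: (5.0, 14.0)
  x^k = (0.0, 0.0), subgradient = b - a^T x = 17.0
  y^{k+1} = 0.0 + 0.2*17.0 = 3.4
Step 2: y^k = 3.4, reduced costs: (-15.4, 0.4)
  x^k = (6.0, 0.0), subgradient = b - a^T x = -19.0
  y^{k+1} = 3.4 + 0.2*-19.0 = -0.4
Dual objective at y_2 = -0.4: reduced costs (7.4, 15.6), box minimizer x = (0.0, 0.0)
g(y_2) = b*y + (c1 - a1*y)*x1 + (c2 - a2*y)*x2 = 17*(-0.4) + 7.4*0.0 + 15.6*0.0 = -6.8 + 0.0 + 0.0 = -6.8


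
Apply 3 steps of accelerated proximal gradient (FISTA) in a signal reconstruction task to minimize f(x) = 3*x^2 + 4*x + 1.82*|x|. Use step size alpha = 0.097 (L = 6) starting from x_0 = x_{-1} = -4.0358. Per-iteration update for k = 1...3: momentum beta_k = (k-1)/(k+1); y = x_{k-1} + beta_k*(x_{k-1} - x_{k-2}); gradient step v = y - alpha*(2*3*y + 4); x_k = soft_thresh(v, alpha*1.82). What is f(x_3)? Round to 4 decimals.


FISTA on f(x) = 3*x^2 + 4*x + 1.82*|x|
L = 6, alpha = 0.097
Iteration 1: beta = 0.0, y = -4.0358 + 0.0*(-4.0358 + 4.0358) = -4.0358
  grad(y) = -20.2148, v = y - alpha*grad = -2.075
  prox(v) = soft_thresh(-2.075, 0.1765) = -1.8984
Iteration 2: beta = 0.3333, y = -1.8984 + 0.3333*(-1.8984 + 4.0358) = -1.186
  grad(y) = -3.1158, v = y - alpha*grad = -0.8837
  prox(v) = soft_thresh(-0.8837, 0.1765) = -0.7072
Iteration 3: beta = 0.5, y = -0.7072 + 0.5*(-0.7072 + 1.8984) = -0.1116
  grad(y) = 3.3305, v = y - alpha*grad = -0.4346
  prox(v) = soft_thresh(-0.4346, 0.1765) = -0.2581
f(x_3) = 3*(-0.2581)^2 + 4*(-0.2581) + 1.82*|-0.2581| = -0.3628


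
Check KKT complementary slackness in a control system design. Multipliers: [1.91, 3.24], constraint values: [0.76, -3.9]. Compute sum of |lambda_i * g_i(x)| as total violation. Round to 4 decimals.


KKT complementary slackness check:
lambda_1 * g_1 = 1.91 * 0.76 = 1.4516
lambda_2 * g_2 = 3.24 * -3.9 = -12.636
Total violation = 1.4516 + 12.636 = 14.0876


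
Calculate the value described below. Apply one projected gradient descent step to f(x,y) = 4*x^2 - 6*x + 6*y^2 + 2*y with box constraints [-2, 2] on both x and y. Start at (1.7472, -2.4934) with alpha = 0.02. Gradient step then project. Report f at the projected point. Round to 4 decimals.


Step 1: Compute gradient at (1.7472, -2.4934).
grad_x = 2*4*1.7472 - 6 = 7.9776
grad_y = 2*6*-2.4934 + 2 = -27.9208
Step 2: Gradient step.
x_raw = 1.7472 - 0.02*7.9776 = 1.5876
y_raw = -2.4934 - 0.02*-27.9208 = -1.935
Step 3: Project onto [-2, 2].
x_proj = clip(1.5876) = 1.5876
y_proj = clip(-1.935) = -1.935
Step 4: Evaluate f.
f(1.5876, -1.935) = 19.1516


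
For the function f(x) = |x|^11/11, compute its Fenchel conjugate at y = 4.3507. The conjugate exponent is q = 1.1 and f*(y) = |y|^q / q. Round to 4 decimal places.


The conjugate exponent q satisfies 1/p + 1/q = 1.
p = 11, so q = 11/(11 - 1) = 1.1
|y|^q = 4.3507^1.1 = 5.0398
f*(4.3507) = 5.0398 / 1.1 = 4.5817


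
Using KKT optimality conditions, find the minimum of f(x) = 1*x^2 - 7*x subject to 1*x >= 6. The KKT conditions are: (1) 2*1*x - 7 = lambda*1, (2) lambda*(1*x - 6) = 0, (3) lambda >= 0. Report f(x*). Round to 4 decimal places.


Step 1: Try lambda = 0 (constraint inactive).
x_unc = 7/(2*1) = 3.5
Check: 1*3.5 = 3.5 < 6 -- violated!
Step 2: Constraint must be active: 1*x = 6
x* = 6/1 = 6.0
lambda = (2*1*6.0 - 7)/1 = 5.0
Step 3: Compute optimal value.
f(x*) = 1*6.0^2 - 7*6.0 = -6.0


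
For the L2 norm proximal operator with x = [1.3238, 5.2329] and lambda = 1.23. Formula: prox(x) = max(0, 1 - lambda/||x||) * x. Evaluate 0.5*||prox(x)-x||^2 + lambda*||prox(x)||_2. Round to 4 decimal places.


Step 1: Compute ||x||.
||x|| = 5.3977
Step 2: Compute scaling factor.
scale = max(0, 1 - 1.23/5.3977) = 0.7721
Step 3: prox(x) = [1.0221, 4.0405]
||prox(x)|| = 4.1677
Step 4: Proximal objective.
0.5*||prox-x||^2 = 0.7565
lambda*||prox|| = 5.1263
Total = 5.8828


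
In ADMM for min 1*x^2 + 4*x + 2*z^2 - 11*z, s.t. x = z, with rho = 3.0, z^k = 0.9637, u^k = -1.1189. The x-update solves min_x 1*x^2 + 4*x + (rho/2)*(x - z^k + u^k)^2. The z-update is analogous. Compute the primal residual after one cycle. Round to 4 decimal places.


ADMM iteration with rho = 3.0, z^k = 0.9637, u^k = -1.1189
Step 1: x-update.
Minimize 1*x^2 + 4*x + (3.0/2)*(x - 0.9637 - 1.1189)^2
FOC: (2*1 + 3.0)*x = -4 + 3.0*(0.9637 + 1.1189)
x^{k+1} = 0.4496
Step 2: z-update.
Minimize 2*z^2 - 11*z + (3.0/2)*(0.4496 - z - 1.1189)^2
FOC: (2*2 + 3.0)*z = 11 + 3.0*(0.4496 - 1.1189)
z^{k+1} = 1.2846
Step 3: u-update.
u^{k+1} = -1.1189 + 0.4496 - 1.2846 = -1.9539
Step 4: Primal residual = |0.4496 - 1.2846| = 0.835


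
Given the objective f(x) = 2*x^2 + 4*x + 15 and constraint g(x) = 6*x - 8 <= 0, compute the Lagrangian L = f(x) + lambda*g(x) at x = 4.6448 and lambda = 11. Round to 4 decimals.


Step 1: Evaluate f(x).
f(4.6448) = 2*4.6448^2 + 4*4.6448 + 15 = 76.7275
Step 2: Evaluate g(x).
g(4.6448) = 6*4.6448 - 8 = 19.8688
Step 3: Compute Lagrangian.
L = 76.7275 + 11*19.8688 = 295.2843


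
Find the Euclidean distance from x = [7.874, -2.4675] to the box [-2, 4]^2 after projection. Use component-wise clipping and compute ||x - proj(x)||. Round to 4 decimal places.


Project each component onto [-2, 4].
clip(7.874) = 4.0, clip(-2.4675) = -2.0
Projection = [4.0, -2.0]
Squared diffs: [15.0079, 0.2186]
Distance = sqrt(15.2265) = 3.9021


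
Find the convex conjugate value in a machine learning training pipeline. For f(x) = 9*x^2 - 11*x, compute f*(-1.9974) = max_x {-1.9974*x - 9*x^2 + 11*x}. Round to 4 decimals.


f*(y) = sup_x {y*x - a*x^2 - b*x} = sup_x {(y-b)*x - a*x^2}
FOC: (y - b) - 2a*x = 0 => x* = (y - b)/(2a)
x* = (-1.9974 + 11)/(2*9) = 0.5001
f*(-1.9974) = (y-b)^2/(4a) = (-1.9974 + 11)^2/(4*9)
= 81.0468/36 = 2.2513


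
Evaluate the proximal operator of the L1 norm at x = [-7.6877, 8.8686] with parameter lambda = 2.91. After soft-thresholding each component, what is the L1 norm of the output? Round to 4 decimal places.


Soft-thresholding with lambda = 2.91:
prox(-7.6877) = sign(-7.6877)*max(|-7.6877| - 2.91, 0) = -4.7777
prox(8.8686) = sign(8.8686)*max(|8.8686| - 2.91, 0) = 5.9586
prox(x) = [-4.7777, 5.9586]
||prox(x)||_1 = 4.7777 + 5.9586 = 10.7363


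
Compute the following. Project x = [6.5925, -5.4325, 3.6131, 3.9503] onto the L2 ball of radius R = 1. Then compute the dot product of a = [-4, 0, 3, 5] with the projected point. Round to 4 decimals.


Step 1: Compute ||x|| (intermediates to 6 decimals).
||x|| = sqrt(6.5925^2 + (-5.4325)^2 + 3.6131^2 + 3.9503^2) = 10.081293
Step 2: Project.
Since ||x|| > R, scale = R/||x|| = 1/10.081293 = 0.099194, proj(x) = scale * x
proj(x) = [0.653936, -0.538871, 0.358398, 0.391846]
Step 3: Dot product.
a^T * proj(x) = -4*0.653936 + 0*(-0.538871) + 3*0.358398 + 5*0.391846 = 0.4187


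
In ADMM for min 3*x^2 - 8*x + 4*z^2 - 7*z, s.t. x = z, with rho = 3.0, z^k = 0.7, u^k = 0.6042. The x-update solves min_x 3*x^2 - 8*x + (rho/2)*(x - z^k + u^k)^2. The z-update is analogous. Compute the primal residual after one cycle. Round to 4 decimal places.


ADMM iteration with rho = 3.0, z^k = 0.7, u^k = 0.6042
Step 1: x-update.
Minimize 3*x^2 - 8*x + (3.0/2)*(x - 0.7 + 0.6042)^2
FOC: (2*3 + 3.0)*x = 8 + 3.0*(0.7 - 0.6042)
x^{k+1} = 0.9208
Step 2: z-update.
Minimize 4*z^2 - 7*z + (3.0/2)*(0.9208 - z + 0.6042)^2
FOC: (2*4 + 3.0)*z = 7 + 3.0*(0.9208 + 0.6042)
z^{k+1} = 1.0523
Step 3: u-update.
u^{k+1} = 0.6042 + 0.9208 - 1.0523 = 0.4727
Step 4: Primal residual = |0.9208 - 1.0523| = 0.1315


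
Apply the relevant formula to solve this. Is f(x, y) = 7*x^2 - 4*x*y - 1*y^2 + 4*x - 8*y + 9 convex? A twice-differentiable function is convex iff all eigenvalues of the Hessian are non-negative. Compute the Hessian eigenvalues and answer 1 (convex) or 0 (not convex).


The Hessian of f(x,y) = 7*x^2 - 4*x*y - 1*y^2 + 4*x - 8*y + 9 is:
H = [[14, -4], [-4, -2]]
Trace = 14 - 2 = 12
Determinant = 14*-2 - (-4)^2 = -44
Discriminant = (12)^2 - 4*-44 = 320.0
Eigenvalues: lambda_1 = -2.9443, lambda_2 = 14.9443
The function is not convex.

0


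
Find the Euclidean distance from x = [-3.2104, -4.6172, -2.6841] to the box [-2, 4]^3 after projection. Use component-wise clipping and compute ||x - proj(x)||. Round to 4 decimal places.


Project each component onto [-2, 4].
clip(-3.2104) = -2.0, clip(-4.6172) = -2.0, clip(-2.6841) = -2.0
Projection = [-2.0, -2.0, -2.0]
Squared diffs: [1.4651, 6.8497, 0.468]
Distance = sqrt(8.7828) = 2.9636


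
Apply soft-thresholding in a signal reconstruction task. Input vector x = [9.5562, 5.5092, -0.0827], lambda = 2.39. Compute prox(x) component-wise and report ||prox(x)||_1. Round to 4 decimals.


Soft-thresholding with lambda = 2.39:
prox(9.5562) = sign(9.5562)*max(|9.5562| - 2.39, 0) = 7.1662
prox(5.5092) = sign(5.5092)*max(|5.5092| - 2.39, 0) = 3.1192
prox(-0.0827) = sign(-0.0827)*max(|-0.0827| - 2.39, 0) = 0.0
prox(x) = [7.1662, 3.1192, 0.0]
||prox(x)||_1 = 7.1662 + 3.1192 + 0.0 = 10.2854


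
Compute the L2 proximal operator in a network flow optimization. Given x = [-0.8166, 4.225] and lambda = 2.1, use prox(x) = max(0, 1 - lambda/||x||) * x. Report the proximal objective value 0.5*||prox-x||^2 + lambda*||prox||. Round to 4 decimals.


Step 1: Compute ||x||.
||x|| = 4.3032
Step 2: Compute scaling factor.
scale = max(0, 1 - 2.1/4.3032) = 0.512
Step 3: prox(x) = [-0.4181, 2.1632]
||prox(x)|| = 2.2032
Step 4: Proximal objective.
0.5*||prox-x||^2 = 2.205
lambda*||prox|| = 4.6267
Total = 6.8317


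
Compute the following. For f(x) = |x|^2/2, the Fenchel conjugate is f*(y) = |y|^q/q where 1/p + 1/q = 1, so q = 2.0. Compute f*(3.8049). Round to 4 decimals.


The conjugate exponent q satisfies 1/p + 1/q = 1.
p = 2, so q = 2/(2 - 1) = 2.0
|y|^q = 3.8049^2.0 = 14.4773
f*(3.8049) = 14.4773 / 2.0 = 7.2386


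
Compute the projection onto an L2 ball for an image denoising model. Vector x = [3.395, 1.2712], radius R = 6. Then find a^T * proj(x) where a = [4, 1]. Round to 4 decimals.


Step 1: Compute ||x|| (intermediates to 6 decimals).
||x|| = sqrt(3.395^2 + 1.2712^2) = 3.625186
Step 2: Project.
Since ||x|| <= R, proj = x (no scaling needed).
proj(x) = [3.395, 1.2712]
Step 3: Dot product.
a^T * proj(x) = 4*3.395 + 1*1.2712 = 14.8512


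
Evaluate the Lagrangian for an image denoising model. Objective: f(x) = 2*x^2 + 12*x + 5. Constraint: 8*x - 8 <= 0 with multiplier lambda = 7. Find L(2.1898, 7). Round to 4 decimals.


Step 1: Evaluate f(x).
f(2.1898) = 2*2.1898^2 + 12*2.1898 + 5 = 40.868
Step 2: Evaluate g(x).
g(2.1898) = 8*2.1898 - 8 = 9.5184
Step 3: Compute Lagrangian.
L = 40.868 + 7*9.5184 = 107.4968


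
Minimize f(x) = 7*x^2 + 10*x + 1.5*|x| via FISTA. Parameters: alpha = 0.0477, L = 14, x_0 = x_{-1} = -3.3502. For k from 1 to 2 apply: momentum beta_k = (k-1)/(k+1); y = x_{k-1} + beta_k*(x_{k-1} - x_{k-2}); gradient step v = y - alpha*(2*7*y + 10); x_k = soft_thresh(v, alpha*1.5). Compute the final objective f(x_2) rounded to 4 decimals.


FISTA on f(x) = 7*x^2 + 10*x + 1.5*|x|
L = 14, alpha = 0.0477
Iteration 1: beta = 0.0, y = -3.3502 + 0.0*(-3.3502 + 3.3502) = -3.3502
  grad(y) = -36.9028, v = y - alpha*grad = -1.5899
  prox(v) = soft_thresh(-1.5899, 0.0716) = -1.5184
Iteration 2: beta = 0.3333, y = -1.5184 + 0.3333*(-1.5184 + 3.3502) = -0.9078
  grad(y) = -2.7089, v = y - alpha*grad = -0.7786
  prox(v) = soft_thresh(-0.7786, 0.0716) = -0.707
f(x_2) = 7*(-0.707)^2 + 10*(-0.707) + 1.5*|-0.707| = -2.5105


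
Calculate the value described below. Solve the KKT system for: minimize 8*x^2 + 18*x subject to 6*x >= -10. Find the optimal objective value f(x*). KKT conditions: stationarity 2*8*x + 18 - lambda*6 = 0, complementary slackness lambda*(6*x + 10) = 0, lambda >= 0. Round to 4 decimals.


Step 1: Try lambda = 0 (constraint inactive).
Stationarity: 2*8*x + 18 = 0
x* = -18/(2*8) = -1.125
Check constraint: 6*-1.125 = -6.75 >= -10 -- satisfied.
Step 2: Compute optimal value.
f(x*) = 8*(-1.125)^2 + 18*(-1.125) = -10.125


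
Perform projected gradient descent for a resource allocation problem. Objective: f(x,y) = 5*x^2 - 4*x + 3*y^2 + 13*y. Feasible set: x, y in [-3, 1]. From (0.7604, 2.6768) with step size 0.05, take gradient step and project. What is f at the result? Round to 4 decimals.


Step 1: Compute gradient at (0.7604, 2.6768).
grad_x = 2*5*0.7604 - 4 = 3.604
grad_y = 2*3*2.6768 + 13 = 29.0608
Step 2: Gradient step.
x_raw = 0.7604 - 0.05*3.604 = 0.5802
y_raw = 2.6768 - 0.05*29.0608 = 1.2238
Step 3: Project onto [-3, 1].
x_proj = clip(0.5802) = 0.5802
y_proj = clip(1.2238) = 1.0
Step 4: Evaluate f.
f(0.5802, 1.0) = 15.3624


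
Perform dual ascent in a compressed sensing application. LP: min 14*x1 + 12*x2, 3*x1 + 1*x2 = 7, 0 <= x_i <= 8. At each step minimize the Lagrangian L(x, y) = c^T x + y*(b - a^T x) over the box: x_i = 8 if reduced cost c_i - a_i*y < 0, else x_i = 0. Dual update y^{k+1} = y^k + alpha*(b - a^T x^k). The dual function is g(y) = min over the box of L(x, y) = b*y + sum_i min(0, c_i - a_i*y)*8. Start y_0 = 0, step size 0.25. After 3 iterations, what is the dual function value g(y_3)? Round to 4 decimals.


Dual ascent for LP: min 14*x1 + 12*x2, 3*x1 + 1*x2 = 7, 0 <= x_i <= 8
Step 1: y^k = 0.0, reduced costs: (14.0, 12.0)
  x^k = (0.0, 0.0), subgradient = b - a^T x = 7.0
  y^{k+1} = 0.0 + 0.25*7.0 = 1.75
Step 2: y^k = 1.75, reduced costs: (8.75, 10.25)
  x^k = (0.0, 0.0), subgradient = b - a^T x = 7.0
  y^{k+1} = 1.75 + 0.25*7.0 = 3.5
Step 3: y^k = 3.5, reduced costs: (3.5, 8.5)
  x^k = (0.0, 0.0), subgradient = b - a^T x = 7.0
  y^{k+1} = 3.5 + 0.25*7.0 = 5.25
Dual objective at y_3 = 5.25: reduced costs (-1.75, 6.75), box minimizer x = (8.0, 0.0)
g(y_3) = b*y + (c1 - a1*y)*x1 + (c2 - a2*y)*x2 = 7*5.25 + (-1.75)*8.0 + 6.75*0.0 = 36.75 - 14.0 + 0.0 = 22.75


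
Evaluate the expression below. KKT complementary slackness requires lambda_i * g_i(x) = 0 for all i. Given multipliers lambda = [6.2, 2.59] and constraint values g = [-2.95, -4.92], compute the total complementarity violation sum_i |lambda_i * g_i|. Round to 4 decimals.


KKT complementary slackness check:
lambda_1 * g_1 = 6.2 * -2.95 = -18.29
lambda_2 * g_2 = 2.59 * -4.92 = -12.7428
Total violation = 18.29 + 12.7428 = 31.0328


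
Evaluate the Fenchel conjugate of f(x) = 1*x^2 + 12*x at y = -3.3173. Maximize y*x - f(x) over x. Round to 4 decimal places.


f*(y) = sup_x {y*x - a*x^2 - b*x} = sup_x {(y-b)*x - a*x^2}
FOC: (y - b) - 2a*x = 0 => x* = (y - b)/(2a)
x* = (-3.3173 - 12)/(2*1) = -7.6587
f*(-3.3173) = (y-b)^2/(4a) = (-3.3173 - 12)^2/(4*1)
= 234.6197/4 = 58.6549


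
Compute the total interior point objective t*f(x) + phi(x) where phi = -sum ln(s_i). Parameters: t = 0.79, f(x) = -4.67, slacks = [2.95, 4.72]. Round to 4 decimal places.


Step 1: Compute log-barrier.
ln values: [1.0818, 1.5518]
phi = -(1.0818 + 1.5518) = -2.6336
Step 2: Compute augmented objective.
t*f(x) = 0.79*-4.67 = -3.6893
Total = -3.6893 - 2.6336 = -6.3229


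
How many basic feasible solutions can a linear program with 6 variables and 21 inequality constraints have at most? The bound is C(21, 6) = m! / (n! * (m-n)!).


Each vertex corresponds to some choice of n active constraints out of m, so the number of vertices is at most C(m, n) = m! / (n!(m-n)!).
m = 21, n = 6
Numerator: 21 * 20 * 19 * 18 * 17 * 16
Denominator: 6! = 720
C(21, 6) = 54264


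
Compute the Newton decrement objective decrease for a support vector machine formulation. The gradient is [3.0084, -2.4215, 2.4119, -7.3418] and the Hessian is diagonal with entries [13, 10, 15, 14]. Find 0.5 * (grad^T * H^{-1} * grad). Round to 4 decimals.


Step 1: H is diagonal, so H^(-1) * g = [0.2314, -0.2422, 0.1608, -0.5244].
Step 2: g^T H^(-1) g = sum_i g_i^2 / H_ii
  = (3.0084)^2/13 + (-2.4215)^2/10 + (2.4119)^2/15 + (-7.3418)^2/14
  = 0.6962 + 0.5864 + 0.3878 + 3.8501 = 5.5205
Step 3: Objective decrease = 0.5 * g^T H^(-1) g = 2.7603


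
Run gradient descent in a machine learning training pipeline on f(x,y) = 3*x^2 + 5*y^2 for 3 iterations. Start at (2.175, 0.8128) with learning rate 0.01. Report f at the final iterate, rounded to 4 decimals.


Gradient descent on f(x,y) = 3*x^2 + 5*y^2.
Starting point: (2.175, 0.8128), alpha = 0.01
Step 1: grad_x = 2*3*2.175 = 13.05, grad_y = 2*5*0.8128 = 8.128
  x_1 = 2.175 - 0.01*13.05 = 2.0445
  y_1 = 0.8128 - 0.01*8.128 = 0.7315
Step 2: grad_x = 2*3*2.0445 = 12.267, grad_y = 2*5*0.7315 = 7.3152
  x_2 = 2.0445 - 0.01*12.267 = 1.9218
  y_2 = 0.7315 - 0.01*7.3152 = 0.6584
Step 3: grad_x = 2*3*1.9218 = 11.531, grad_y = 2*5*0.6584 = 6.5837
  x_3 = 1.9218 - 0.01*11.531 = 1.8065
  y_3 = 0.6584 - 0.01*6.5837 = 0.5925
f(1.8065, 0.5925) = 3*1.8065^2 + 5*0.5925^2 = 11.546


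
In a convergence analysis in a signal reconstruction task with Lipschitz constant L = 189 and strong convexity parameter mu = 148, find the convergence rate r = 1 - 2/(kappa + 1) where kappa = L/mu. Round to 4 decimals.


Step 1: Compute the condition number.
kappa = L/mu = 189/148 = 1.277
Step 2: Compute the convergence rate.
r = 1 - 2/(kappa + 1) = 1 - 2*mu/(L + mu) = (L - mu)/(L + mu) = 41/337 = 0.1217


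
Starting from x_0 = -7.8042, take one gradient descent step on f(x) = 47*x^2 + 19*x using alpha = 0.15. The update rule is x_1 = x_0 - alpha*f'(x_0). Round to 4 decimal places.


We compute the gradient at x_0 and apply the update.
f'(x) = 94*x + 19
f'(-7.8042) = 94*-7.8042 + 19 = -714.5948
x_1 = -7.8042 - 0.15*-714.5948 = 99.385


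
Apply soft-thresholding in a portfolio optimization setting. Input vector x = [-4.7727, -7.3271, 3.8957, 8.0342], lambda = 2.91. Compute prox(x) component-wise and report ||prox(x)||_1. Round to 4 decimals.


Soft-thresholding with lambda = 2.91:
prox(-4.7727) = sign(-4.7727)*max(|-4.7727| - 2.91, 0) = -1.8627
prox(-7.3271) = sign(-7.3271)*max(|-7.3271| - 2.91, 0) = -4.4171
prox(3.8957) = sign(3.8957)*max(|3.8957| - 2.91, 0) = 0.9857
prox(8.0342) = sign(8.0342)*max(|8.0342| - 2.91, 0) = 5.1242
prox(x) = [-1.8627, -4.4171, 0.9857, 5.1242]
||prox(x)||_1 = 1.8627 + 4.4171 + 0.9857 + 5.1242 = 12.3897


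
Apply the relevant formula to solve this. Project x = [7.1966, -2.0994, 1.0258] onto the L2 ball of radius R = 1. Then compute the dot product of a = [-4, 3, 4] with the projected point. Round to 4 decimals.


Step 1: Compute ||x|| (intermediates to 6 decimals).
||x|| = sqrt(7.1966^2 + (-2.0994)^2 + 1.0258^2) = 7.566426
Step 2: Project.
Since ||x|| > R, scale = R/||x|| = 1/7.566426 = 0.132163, proj(x) = scale * x
proj(x) = [0.951124, -0.277463, 0.135573]
Step 3: Dot product.
a^T * proj(x) = -4*0.951124 + 3*(-0.277463) + 4*0.135573 = -4.0946


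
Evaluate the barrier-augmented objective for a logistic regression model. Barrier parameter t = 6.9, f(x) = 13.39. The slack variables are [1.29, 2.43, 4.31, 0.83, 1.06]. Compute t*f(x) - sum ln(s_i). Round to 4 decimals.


Step 1: Compute log-barrier.
ln values: [0.2546, 0.8879, 1.4609, -0.1863, 0.0583]
phi = -(0.2546 + 0.8879 + 1.4609 - 0.1863 + 0.0583) = -2.4754
Step 2: Compute augmented objective.
t*f(x) = 6.9*13.39 = 92.391
Total = 92.391 - 2.4754 = 89.9156


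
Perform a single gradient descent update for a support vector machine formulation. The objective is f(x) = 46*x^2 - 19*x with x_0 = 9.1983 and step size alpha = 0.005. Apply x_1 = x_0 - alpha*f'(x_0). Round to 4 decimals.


We compute the gradient at x_0 and apply the update.
f'(x) = 92*x - 19
f'(9.1983) = 92*9.1983 - 19 = 827.2436
x_1 = 9.1983 - 0.005*827.2436 = 5.0621


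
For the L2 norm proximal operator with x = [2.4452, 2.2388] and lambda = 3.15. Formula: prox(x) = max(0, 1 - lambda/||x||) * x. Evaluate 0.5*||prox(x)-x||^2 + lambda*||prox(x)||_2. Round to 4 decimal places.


Step 1: Compute ||x||.
||x|| = 3.3153
Step 2: Compute scaling factor.
scale = max(0, 1 - 3.15/3.3153) = 0.0499
Step 3: prox(x) = [0.1219, 0.1116]
||prox(x)|| = 0.1653
Step 4: Proximal objective.
0.5*||prox-x||^2 = 4.9613
lambda*||prox|| = 0.5207
Total = 5.482


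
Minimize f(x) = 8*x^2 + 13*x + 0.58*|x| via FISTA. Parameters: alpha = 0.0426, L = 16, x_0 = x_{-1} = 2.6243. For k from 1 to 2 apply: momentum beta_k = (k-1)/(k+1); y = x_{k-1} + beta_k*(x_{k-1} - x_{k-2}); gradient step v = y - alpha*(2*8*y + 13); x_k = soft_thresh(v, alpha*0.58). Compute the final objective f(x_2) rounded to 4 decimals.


FISTA on f(x) = 8*x^2 + 13*x + 0.58*|x|
L = 16, alpha = 0.0426
Iteration 1: beta = 0.0, y = 2.6243 + 0.0*(2.6243 - 2.6243) = 2.6243
  grad(y) = 54.9888, v = y - alpha*grad = 0.2818
  prox(v) = soft_thresh(0.2818, 0.0247) = 0.2571
Iteration 2: beta = 0.3333, y = 0.2571 + 0.3333*(0.2571 - 2.6243) = -0.532
  grad(y) = 4.4879, v = y - alpha*grad = -0.7232
  prox(v) = soft_thresh(-0.7232, 0.0247) = -0.6985
f(x_2) = 8*(-0.6985)^2 + 13*(-0.6985) + 0.58*|-0.6985| = -4.7721


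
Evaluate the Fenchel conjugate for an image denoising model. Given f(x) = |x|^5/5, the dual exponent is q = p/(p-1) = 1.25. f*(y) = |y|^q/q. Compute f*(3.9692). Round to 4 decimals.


The conjugate exponent q satisfies 1/p + 1/q = 1.
p = 5, so q = 5/(5 - 1) = 1.25
|y|^q = 3.9692^1.25 = 5.6025
f*(3.9692) = 5.6025 / 1.25 = 4.482


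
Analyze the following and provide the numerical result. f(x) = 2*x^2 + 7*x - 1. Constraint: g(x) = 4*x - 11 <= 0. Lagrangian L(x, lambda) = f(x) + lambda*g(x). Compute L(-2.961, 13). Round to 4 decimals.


Step 1: Evaluate f(x).
f(-2.961) = 2*(-2.961)^2 + 7*(-2.961) - 1 = -4.192
Step 2: Evaluate g(x).
g(-2.961) = 4*-2.961 - 11 = -22.844
Step 3: Compute Lagrangian.
L = -4.192 + 13*-22.844 = -301.164


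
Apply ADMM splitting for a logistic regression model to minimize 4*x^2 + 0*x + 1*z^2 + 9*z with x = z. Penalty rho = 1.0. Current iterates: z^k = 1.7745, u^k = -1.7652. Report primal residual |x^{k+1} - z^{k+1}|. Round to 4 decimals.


ADMM iteration with rho = 1.0, z^k = 1.7745, u^k = -1.7652
Step 1: x-update.
Minimize 4*x^2 + 0*x + (1.0/2)*(x - 1.7745 - 1.7652)^2
FOC: (2*4 + 1.0)*x = 0 + 1.0*(1.7745 + 1.7652)
x^{k+1} = 0.3933
Step 2: z-update.
Minimize 1*z^2 + 9*z + (1.0/2)*(0.3933 - z - 1.7652)^2
FOC: (2*1 + 1.0)*z = -9 + 1.0*(0.3933 - 1.7652)
z^{k+1} = -3.4573
Step 3: u-update.
u^{k+1} = -1.7652 + 0.3933 + 3.4573 = 2.0854
Step 4: Primal residual = |0.3933 + 3.4573| = 3.8506


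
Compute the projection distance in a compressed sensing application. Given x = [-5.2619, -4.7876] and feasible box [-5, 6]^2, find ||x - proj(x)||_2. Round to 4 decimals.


Project each component onto [-5, 6].
clip(-5.2619) = -5.0, clip(-4.7876) = -4.7876
Projection = [-5.0, -4.7876]
Squared diffs: [0.0686, 0.0]
Distance = sqrt(0.0686) = 0.2619


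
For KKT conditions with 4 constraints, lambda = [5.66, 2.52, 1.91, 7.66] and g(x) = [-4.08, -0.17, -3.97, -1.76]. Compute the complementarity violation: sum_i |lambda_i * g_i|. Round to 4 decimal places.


KKT complementary slackness check:
lambda_1 * g_1 = 5.66 * -4.08 = -23.0928
lambda_2 * g_2 = 2.52 * -0.17 = -0.4284
lambda_3 * g_3 = 1.91 * -3.97 = -7.5827
lambda_4 * g_4 = 7.66 * -1.76 = -13.4816
Total violation = 23.0928 + 0.4284 + 7.5827 + 13.4816 = 44.5855


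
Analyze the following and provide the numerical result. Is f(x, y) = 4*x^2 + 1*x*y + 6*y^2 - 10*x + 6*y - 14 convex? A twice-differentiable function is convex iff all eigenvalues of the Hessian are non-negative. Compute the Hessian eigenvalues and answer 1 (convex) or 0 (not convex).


The Hessian of f(x,y) = 4*x^2 + 1*x*y + 6*y^2 - 10*x + 6*y - 14 is:
H = [[8, 1], [1, 12]]
Trace = 8 + 12 = 20
Determinant = 8*12 - (1)^2 = 95
Discriminant = (20)^2 - 4*95 = 20.0
Eigenvalues: lambda_1 = 7.7639, lambda_2 = 12.2361
The function is convex.

1


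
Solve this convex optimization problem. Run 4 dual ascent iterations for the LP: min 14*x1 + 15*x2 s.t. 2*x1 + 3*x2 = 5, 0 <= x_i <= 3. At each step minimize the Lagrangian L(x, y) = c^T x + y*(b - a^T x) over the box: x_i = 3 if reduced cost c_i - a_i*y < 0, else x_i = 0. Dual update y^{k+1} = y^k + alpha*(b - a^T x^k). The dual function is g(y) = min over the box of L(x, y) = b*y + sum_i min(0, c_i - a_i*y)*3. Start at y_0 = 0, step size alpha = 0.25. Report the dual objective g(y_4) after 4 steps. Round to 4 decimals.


Dual ascent for LP: min 14*x1 + 15*x2, 2*x1 + 3*x2 = 5, 0 <= x_i <= 3
Step 1: y^k = 0.0, reduced costs: (14.0, 15.0)
  x^k = (0.0, 0.0), subgradient = b - a^T x = 5.0
  y^{k+1} = 0.0 + 0.25*5.0 = 1.25
Step 2: y^k = 1.25, reduced costs: (11.5, 11.25)
  x^k = (0.0, 0.0), subgradient = b - a^T x = 5.0
  y^{k+1} = 1.25 + 0.25*5.0 = 2.5
Step 3: y^k = 2.5, reduced costs: (9.0, 7.5)
  x^k = (0.0, 0.0), subgradient = b - a^T x = 5.0
  y^{k+1} = 2.5 + 0.25*5.0 = 3.75
Step 4: y^k = 3.75, reduced costs: (6.5, 3.75)
  x^k = (0.0, 0.0), subgradient = b - a^T x = 5.0
  y^{k+1} = 3.75 + 0.25*5.0 = 5.0
Dual objective at y_4 = 5.0: reduced costs (4.0, 0.0), box minimizer x = (0.0, 0.0)
g(y_4) = b*y + (c1 - a1*y)*x1 + (c2 - a2*y)*x2 = 5*5.0 + 4.0*0.0 + 0.0*0.0 = 25.0 + 0.0 + 0.0 = 25.0


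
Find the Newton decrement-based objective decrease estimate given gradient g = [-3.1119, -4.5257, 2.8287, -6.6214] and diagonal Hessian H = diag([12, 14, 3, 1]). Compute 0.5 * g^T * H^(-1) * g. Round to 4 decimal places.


Step 1: H is diagonal, so H^(-1) * g = [-0.2593, -0.3233, 0.9429, -6.6214].
Step 2: g^T H^(-1) g = sum_i g_i^2 / H_ii
  = (-3.1119)^2/12 + (-4.5257)^2/14 + (2.8287)^2/3 + (-6.6214)^2/1
  = 0.807 + 1.463 + 2.6672 + 43.8429 = 48.7801
Step 3: Objective decrease = 0.5 * g^T H^(-1) g = 24.3901


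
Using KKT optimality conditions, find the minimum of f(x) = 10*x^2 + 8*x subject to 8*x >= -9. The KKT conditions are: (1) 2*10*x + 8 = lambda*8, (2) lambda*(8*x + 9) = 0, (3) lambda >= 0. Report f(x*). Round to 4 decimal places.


Step 1: Try lambda = 0 (constraint inactive).
Stationarity: 2*10*x + 8 = 0
x* = -8/(2*10) = -0.4
Check constraint: 8*-0.4 = -3.2 >= -9 -- satisfied.
Step 2: Compute optimal value.
f(x*) = 10*(-0.4)^2 + 8*(-0.4) = -1.6


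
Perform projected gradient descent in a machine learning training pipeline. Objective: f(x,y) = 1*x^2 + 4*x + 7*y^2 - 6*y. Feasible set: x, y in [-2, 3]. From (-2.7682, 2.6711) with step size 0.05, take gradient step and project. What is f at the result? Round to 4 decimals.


Step 1: Compute gradient at (-2.7682, 2.6711).
grad_x = 2*1*-2.7682 + 4 = -1.5364
grad_y = 2*7*2.6711 - 6 = 31.3954
Step 2: Gradient step.
x_raw = -2.7682 - 0.05*-1.5364 = -2.6914
y_raw = 2.6711 - 0.05*31.3954 = 1.1013
Step 3: Project onto [-2, 3].
x_proj = clip(-2.6914) = -2.0
y_proj = clip(1.1013) = 1.1013
Step 4: Evaluate f.
f(-2.0, 1.1013) = -2.1175


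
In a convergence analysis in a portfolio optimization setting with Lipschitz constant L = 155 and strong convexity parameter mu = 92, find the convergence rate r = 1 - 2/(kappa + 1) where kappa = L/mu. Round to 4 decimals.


Step 1: Compute the condition number.
kappa = L/mu = 155/92 = 1.6848
Step 2: Compute the convergence rate.
r = 1 - 2/(kappa + 1) = 1 - 2*mu/(L + mu) = (L - mu)/(L + mu) = 63/247 = 0.2551


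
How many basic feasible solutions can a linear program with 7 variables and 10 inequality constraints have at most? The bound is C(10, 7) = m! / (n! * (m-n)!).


Each vertex corresponds to some choice of n active constraints out of m, so the number of vertices is at most C(m, n) = m! / (n!(m-n)!).
m = 10, n = 7
Numerator: 10 * 9 * 8 * 7 * 6 * 5 * 4
Denominator: 7! = 5040
C(10, 7) = 120


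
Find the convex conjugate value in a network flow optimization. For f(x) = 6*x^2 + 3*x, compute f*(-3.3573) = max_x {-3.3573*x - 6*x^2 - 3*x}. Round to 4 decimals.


f*(y) = sup_x {y*x - a*x^2 - b*x} = sup_x {(y-b)*x - a*x^2}
FOC: (y - b) - 2a*x = 0 => x* = (y - b)/(2a)
x* = (-3.3573 - 3)/(2*6) = -0.5298
f*(-3.3573) = (y-b)^2/(4a) = (-3.3573 - 3)^2/(4*6)
= 40.4153/24 = 1.684
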